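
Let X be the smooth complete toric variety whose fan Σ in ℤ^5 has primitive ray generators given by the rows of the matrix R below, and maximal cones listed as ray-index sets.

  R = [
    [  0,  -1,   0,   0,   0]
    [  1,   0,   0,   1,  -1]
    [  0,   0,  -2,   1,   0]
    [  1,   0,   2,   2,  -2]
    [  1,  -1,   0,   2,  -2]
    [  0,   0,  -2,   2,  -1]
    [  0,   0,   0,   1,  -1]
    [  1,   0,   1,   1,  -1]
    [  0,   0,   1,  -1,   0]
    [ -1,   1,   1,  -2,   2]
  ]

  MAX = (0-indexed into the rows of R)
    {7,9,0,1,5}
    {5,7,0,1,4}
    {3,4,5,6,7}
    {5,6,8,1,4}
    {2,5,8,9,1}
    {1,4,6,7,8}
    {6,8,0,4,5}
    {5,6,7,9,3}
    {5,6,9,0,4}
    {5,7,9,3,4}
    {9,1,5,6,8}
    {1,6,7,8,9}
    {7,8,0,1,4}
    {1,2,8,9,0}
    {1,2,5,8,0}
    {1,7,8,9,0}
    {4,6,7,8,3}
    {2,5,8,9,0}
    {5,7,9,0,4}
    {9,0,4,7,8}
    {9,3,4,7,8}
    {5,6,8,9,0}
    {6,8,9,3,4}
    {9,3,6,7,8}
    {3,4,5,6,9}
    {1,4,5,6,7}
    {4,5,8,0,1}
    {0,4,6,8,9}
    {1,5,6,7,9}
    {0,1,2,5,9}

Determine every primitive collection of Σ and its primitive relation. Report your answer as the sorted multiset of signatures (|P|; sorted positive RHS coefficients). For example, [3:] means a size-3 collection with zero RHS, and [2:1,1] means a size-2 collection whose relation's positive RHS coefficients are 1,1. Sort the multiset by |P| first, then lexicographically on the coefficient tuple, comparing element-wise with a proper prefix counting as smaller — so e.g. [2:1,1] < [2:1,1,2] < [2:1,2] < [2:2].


14 collections generate NE(X_Σ); each relation:

  {2,6}:  v_{2} + v_{6} = v_{5}  ⟹  sig = [2:1]
  {2,4}:  v_{2} + v_{4} = v_{0} + v_{1} + v_{5}  ⟹  sig = [2:1,1,1]
  {2,3}:  v_{2} + v_{3} = v_{4} + v_{5} + v_{7} + v_{9}  ⟹  sig = [2:1,1,1,1]
  {2,7}:  v_{2} + v_{7} = v_{0} + 2·v_{1} + v_{5} + v_{9}  ⟹  sig = [2:1,1,1,2]
  {1,3}:  v_{1} + v_{3} = v_{6} + 2·v_{7}  ⟹  sig = [2:1,2]
  {0,3}:  v_{0} + v_{3} = 3·v_{4} + 2·v_{9}  ⟹  sig = [2:2,3]
  {0,1,6}:  v_{0} + v_{1} + v_{6} = v_{4}  ⟹  sig = [3:1]
  {1,4,9}:  v_{1} + v_{4} + v_{9} = v_{7}  ⟹  sig = [3:1]
  {5,7,8}:  v_{5} + v_{7} + v_{8} = v_{1} + v_{6}  ⟹  sig = [3:1,1]
  {0,6,7}:  v_{0} + v_{6} + v_{7} = 2·v_{4} + v_{9}  ⟹  sig = [3:1,2]
  {3,5,8}:  v_{3} + v_{5} + v_{8} = 2·v_{6} + v_{7}  ⟹  sig = [3:1,2]
  {4,5,8,9}:  v_{4} + v_{5} + v_{8} + v_{9} = v_{6}  ⟹  sig = [4:1]
  {4,6,7,9}:  v_{4} + v_{6} + v_{7} + v_{9} = v_{3}  ⟹  sig = [4:1]
  {0,1,5,8,9}:  v_{0} + v_{1} + v_{5} + v_{8} + v_{9} = 0  ⟹  sig = [5:]

Hence PRS(X_Σ) =
[[2:1], [2:1,1,1], [2:1,1,1,1], [2:1,1,1,2], [2:1,2], [2:2,3], [3:1], [3:1], [3:1,1], [3:1,2], [3:1,2], [4:1], [4:1], [5:]]


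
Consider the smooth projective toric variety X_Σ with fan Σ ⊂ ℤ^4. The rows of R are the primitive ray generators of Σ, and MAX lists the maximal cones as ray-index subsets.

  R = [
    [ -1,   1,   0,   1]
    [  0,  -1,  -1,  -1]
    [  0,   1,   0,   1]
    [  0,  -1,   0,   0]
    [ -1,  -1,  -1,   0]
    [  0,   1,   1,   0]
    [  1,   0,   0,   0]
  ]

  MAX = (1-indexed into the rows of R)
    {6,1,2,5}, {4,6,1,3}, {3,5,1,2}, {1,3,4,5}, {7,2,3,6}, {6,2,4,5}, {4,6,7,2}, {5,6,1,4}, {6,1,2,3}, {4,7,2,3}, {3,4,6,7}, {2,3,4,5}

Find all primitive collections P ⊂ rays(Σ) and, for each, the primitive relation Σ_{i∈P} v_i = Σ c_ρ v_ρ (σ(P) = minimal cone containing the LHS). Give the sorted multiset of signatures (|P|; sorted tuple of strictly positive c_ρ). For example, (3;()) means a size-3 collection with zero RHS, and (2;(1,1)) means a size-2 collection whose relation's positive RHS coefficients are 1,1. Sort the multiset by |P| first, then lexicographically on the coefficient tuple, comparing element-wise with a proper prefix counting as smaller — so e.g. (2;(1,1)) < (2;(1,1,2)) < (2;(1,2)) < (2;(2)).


Minimal non-faces — 5 found among 7 rays, 12 max cones:

  P = {1,7}:  v_{1} + v_{7} = v_{3} ; sig = (2;(1))
  P = {5,7}:  v_{5} + v_{7} = v_{2} + v_{3} + v_{4} ; sig = (2;(1,1,1))
  P = {1,2,4}:  v_{1} + v_{2} + v_{4} = v_{5} ; sig = (3;(1))
  P = {3,5,6}:  v_{3} + v_{5} + v_{6} = v_{1} ; sig = (3;(1))
  P = {2,3,4,6}:  v_{2} + v_{3} + v_{4} + v_{6} = 0 ; sig = (4;())

so the primitive-relation signature multiset is
    |P|=2: 2 collections, coeffs (1), (1,1,1)
    |P|=3: 2 collections, coeffs (1), (1)
    |P|=4: 1 collection, coeffs ()


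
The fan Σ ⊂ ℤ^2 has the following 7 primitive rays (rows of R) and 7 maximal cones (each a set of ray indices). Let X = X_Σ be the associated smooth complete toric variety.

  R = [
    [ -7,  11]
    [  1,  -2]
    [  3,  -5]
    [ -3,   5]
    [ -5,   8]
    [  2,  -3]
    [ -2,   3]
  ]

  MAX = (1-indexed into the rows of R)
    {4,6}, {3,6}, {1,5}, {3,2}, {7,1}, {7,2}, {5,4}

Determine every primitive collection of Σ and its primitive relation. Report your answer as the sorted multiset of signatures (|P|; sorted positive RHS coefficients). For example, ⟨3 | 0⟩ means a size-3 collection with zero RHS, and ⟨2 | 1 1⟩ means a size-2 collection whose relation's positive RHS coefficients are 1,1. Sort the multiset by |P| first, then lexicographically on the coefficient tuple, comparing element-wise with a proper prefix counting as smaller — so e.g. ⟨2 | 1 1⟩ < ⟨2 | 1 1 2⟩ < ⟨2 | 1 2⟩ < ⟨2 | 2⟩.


|primitive collections| = 14. Relations:

  P={3,4}:  v_{3} + v_{4} = 0  ⇒ sig = ⟨2 | 0⟩
  P={6,7}:  v_{6} + v_{7} = 0  ⇒ sig = ⟨2 | 0⟩
  P={1,6}:  v_{1} + v_{6} = v_{5}  ⇒ sig = ⟨2 | 1⟩
  P={2,4}:  v_{2} + v_{4} = v_{7}  ⇒ sig = ⟨2 | 1⟩
  P={2,6}:  v_{2} + v_{6} = v_{3}  ⇒ sig = ⟨2 | 1⟩
  P={3,5}:  v_{3} + v_{5} = v_{7}  ⇒ sig = ⟨2 | 1⟩
  P={3,7}:  v_{3} + v_{7} = v_{2}  ⇒ sig = ⟨2 | 1⟩
  P={4,7}:  v_{4} + v_{7} = v_{5}  ⇒ sig = ⟨2 | 1⟩
  P={5,6}:  v_{5} + v_{6} = v_{4}  ⇒ sig = ⟨2 | 1⟩
  P={5,7}:  v_{5} + v_{7} = v_{1}  ⇒ sig = ⟨2 | 1⟩
  P={1,3}:  v_{1} + v_{3} = 2·v_{7}  ⇒ sig = ⟨2 | 2⟩
  P={1,4}:  v_{1} + v_{4} = 2·v_{5}  ⇒ sig = ⟨2 | 2⟩
  P={2,5}:  v_{2} + v_{5} = 2·v_{7}  ⇒ sig = ⟨2 | 2⟩
  P={1,2}:  v_{1} + v_{2} = 3·v_{7}  ⇒ sig = ⟨2 | 3⟩

Hence PRS(X_Σ) =
    ⟨2 | 0⟩
    ⟨2 | 0⟩
    ⟨2 | 1⟩
    ⟨2 | 1⟩
    ⟨2 | 1⟩
    ⟨2 | 1⟩
    ⟨2 | 1⟩
    ⟨2 | 1⟩
    ⟨2 | 1⟩
    ⟨2 | 1⟩
    ⟨2 | 2⟩
    ⟨2 | 2⟩
    ⟨2 | 2⟩
    ⟨2 | 3⟩


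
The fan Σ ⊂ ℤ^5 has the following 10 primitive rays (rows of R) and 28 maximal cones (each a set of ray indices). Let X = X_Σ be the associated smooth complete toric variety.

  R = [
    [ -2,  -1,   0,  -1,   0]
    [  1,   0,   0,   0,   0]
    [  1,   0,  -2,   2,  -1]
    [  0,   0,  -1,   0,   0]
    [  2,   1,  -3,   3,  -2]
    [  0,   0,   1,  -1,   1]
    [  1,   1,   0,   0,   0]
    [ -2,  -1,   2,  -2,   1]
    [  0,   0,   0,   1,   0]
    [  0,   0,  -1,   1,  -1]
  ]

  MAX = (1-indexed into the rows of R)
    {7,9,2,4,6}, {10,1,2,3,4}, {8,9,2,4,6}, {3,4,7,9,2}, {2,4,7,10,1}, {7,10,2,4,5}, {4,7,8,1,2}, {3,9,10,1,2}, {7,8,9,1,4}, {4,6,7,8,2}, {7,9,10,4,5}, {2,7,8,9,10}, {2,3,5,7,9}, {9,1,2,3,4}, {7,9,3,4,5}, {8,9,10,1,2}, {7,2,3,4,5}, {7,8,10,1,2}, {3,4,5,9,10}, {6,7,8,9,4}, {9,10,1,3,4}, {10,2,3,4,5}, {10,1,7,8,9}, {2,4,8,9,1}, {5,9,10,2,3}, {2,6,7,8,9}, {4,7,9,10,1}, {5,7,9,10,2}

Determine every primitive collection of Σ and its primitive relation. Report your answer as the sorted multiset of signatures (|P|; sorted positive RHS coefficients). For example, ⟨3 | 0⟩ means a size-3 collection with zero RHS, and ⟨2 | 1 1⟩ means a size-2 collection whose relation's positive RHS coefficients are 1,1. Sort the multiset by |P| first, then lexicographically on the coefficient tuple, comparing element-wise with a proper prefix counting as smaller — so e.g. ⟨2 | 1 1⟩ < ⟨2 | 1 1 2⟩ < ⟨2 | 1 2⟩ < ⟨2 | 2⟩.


14 collections generate NE(X_Σ); each relation:

  • {6,10}:  v_{6} + v_{10} = 0  →  sig = ⟨2 | 0⟩
  • {5,8}:  v_{5} + v_{8} = v_{10}  →  sig = ⟨2 | 1⟩
  • {1,6}:  v_{1} + v_{6} = v_{4} + v_{8}  →  sig = ⟨2 | 1 1⟩
  • {5,6}:  v_{5} + v_{6} = v_{3} + v_{7}  →  sig = ⟨2 | 1 1⟩
  • {3,6}:  v_{3} + v_{6} = v_{2} + v_{4} + v_{9}  →  sig = ⟨2 | 1 1 1⟩
  • {3,8}:  v_{3} + v_{8} = v_{1} + v_{2} + v_{9}  →  sig = ⟨2 | 1 1 1⟩
  • {1,5}:  v_{1} + v_{5} = v_{4} + 2·v_{10}  →  sig = ⟨2 | 1 2⟩
  • {3,7,10}:  v_{3} + v_{7} + v_{10} = v_{5}  →  sig = ⟨3 | 1⟩
  • {4,8,10}:  v_{4} + v_{8} + v_{10} = v_{1}  →  sig = ⟨3 | 1⟩
  • {1,3,7}:  v_{1} + v_{3} + v_{7} = v_{4} + v_{10}  →  sig = ⟨3 | 1 1⟩
  • {1,2,7,9}:  v_{1} + v_{2} + v_{7} + v_{9} = 0  →  sig = ⟨4 | 0⟩
  • {2,4,9,10}:  v_{2} + v_{4} + v_{9} + v_{10} = v_{3}  →  sig = ⟨4 | 1⟩
  • {2,4,5,9}:  v_{2} + v_{4} + v_{5} + v_{9} = 2·v_{3} + v_{7}  →  sig = ⟨4 | 1 2⟩
  • {2,4,7,8,9}:  v_{2} + v_{4} + v_{7} + v_{8} + v_{9} = v_{6}  →  sig = ⟨5 | 1⟩

Sorted signature multiset PRS(X):
{ ⟨2 | 0⟩,  ⟨2 | 1⟩,  ⟨2 | 1 1⟩ ×2,  ⟨2 | 1 1 1⟩ ×2,  ⟨2 | 1 2⟩,  ⟨3 | 1⟩ ×2,  ⟨3 | 1 1⟩,  ⟨4 | 0⟩,  ⟨4 | 1⟩,  ⟨4 | 1 2⟩,  ⟨5 | 1⟩ }


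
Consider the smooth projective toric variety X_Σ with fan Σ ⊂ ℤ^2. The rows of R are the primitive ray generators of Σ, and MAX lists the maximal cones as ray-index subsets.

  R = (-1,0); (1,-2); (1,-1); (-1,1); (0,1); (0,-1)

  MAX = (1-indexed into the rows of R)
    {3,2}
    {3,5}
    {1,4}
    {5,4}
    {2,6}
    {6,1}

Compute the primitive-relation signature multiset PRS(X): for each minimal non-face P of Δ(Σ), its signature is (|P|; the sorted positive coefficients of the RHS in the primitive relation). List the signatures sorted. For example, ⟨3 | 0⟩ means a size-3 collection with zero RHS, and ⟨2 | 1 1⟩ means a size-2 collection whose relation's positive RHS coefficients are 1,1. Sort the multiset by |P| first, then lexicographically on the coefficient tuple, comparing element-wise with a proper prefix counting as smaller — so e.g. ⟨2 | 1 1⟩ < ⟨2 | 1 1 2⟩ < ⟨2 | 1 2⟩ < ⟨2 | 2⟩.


9 collections generate NE(X_Σ); each relation:

  • {3,4}:  v_{3} + v_{4} = 0 ; sig = ⟨2 | 0⟩
  • {5,6}:  v_{5} + v_{6} = 0 ; sig = ⟨2 | 0⟩
  • {1,3}:  v_{1} + v_{3} = v_{6} ; sig = ⟨2 | 1⟩
  • {1,5}:  v_{1} + v_{5} = v_{4} ; sig = ⟨2 | 1⟩
  • {2,4}:  v_{2} + v_{4} = v_{6} ; sig = ⟨2 | 1⟩
  • {2,5}:  v_{2} + v_{5} = v_{3} ; sig = ⟨2 | 1⟩
  • {3,6}:  v_{3} + v_{6} = v_{2} ; sig = ⟨2 | 1⟩
  • {4,6}:  v_{4} + v_{6} = v_{1} ; sig = ⟨2 | 1⟩
  • {1,2}:  v_{1} + v_{2} = 2·v_{6} ; sig = ⟨2 | 2⟩

Hence PRS(X_Σ) =
    |P|=2: 9 collections, coeffs (), (), (1), (1), (1), (1), (1), (1), (2)


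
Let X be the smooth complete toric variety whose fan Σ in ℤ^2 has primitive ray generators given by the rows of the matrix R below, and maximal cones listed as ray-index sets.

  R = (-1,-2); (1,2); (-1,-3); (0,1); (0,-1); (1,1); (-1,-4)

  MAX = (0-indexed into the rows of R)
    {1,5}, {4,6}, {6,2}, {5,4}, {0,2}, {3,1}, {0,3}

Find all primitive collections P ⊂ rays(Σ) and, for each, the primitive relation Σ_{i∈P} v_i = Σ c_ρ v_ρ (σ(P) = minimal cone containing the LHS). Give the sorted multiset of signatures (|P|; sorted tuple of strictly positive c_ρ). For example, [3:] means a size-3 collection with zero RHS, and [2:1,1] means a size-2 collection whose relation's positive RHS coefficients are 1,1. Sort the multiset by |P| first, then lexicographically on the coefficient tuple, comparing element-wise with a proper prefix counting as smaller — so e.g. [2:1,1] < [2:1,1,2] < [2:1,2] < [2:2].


Δ(Σ) — 7 vertices, 14 min non-faces:

  P = {0,1}:  v_{0} + v_{1} = 0  →  sig = [2:]
  P = {3,4}:  v_{3} + v_{4} = 0  →  sig = [2:]
  P = {0,4}:  v_{0} + v_{4} = v_{2}  →  sig = [2:1]
  P = {0,5}:  v_{0} + v_{5} = v_{4}  →  sig = [2:1]
  P = {1,2}:  v_{1} + v_{2} = v_{4}  →  sig = [2:1]
  P = {1,4}:  v_{1} + v_{4} = v_{5}  →  sig = [2:1]
  P = {2,3}:  v_{2} + v_{3} = v_{0}  →  sig = [2:1]
  P = {2,4}:  v_{2} + v_{4} = v_{6}  →  sig = [2:1]
  P = {3,5}:  v_{3} + v_{5} = v_{1}  →  sig = [2:1]
  P = {3,6}:  v_{3} + v_{6} = v_{2}  →  sig = [2:1]
  P = {0,6}:  v_{0} + v_{6} = 2·v_{2}  →  sig = [2:2]
  P = {1,6}:  v_{1} + v_{6} = 2·v_{4}  →  sig = [2:2]
  P = {2,5}:  v_{2} + v_{5} = 2·v_{4}  →  sig = [2:2]
  P = {5,6}:  v_{5} + v_{6} = 3·v_{4}  →  sig = [2:3]

so the primitive-relation signature multiset is
    [2:]
    [2:]
    [2:1]
    [2:1]
    [2:1]
    [2:1]
    [2:1]
    [2:1]
    [2:1]
    [2:1]
    [2:2]
    [2:2]
    [2:2]
    [2:3]


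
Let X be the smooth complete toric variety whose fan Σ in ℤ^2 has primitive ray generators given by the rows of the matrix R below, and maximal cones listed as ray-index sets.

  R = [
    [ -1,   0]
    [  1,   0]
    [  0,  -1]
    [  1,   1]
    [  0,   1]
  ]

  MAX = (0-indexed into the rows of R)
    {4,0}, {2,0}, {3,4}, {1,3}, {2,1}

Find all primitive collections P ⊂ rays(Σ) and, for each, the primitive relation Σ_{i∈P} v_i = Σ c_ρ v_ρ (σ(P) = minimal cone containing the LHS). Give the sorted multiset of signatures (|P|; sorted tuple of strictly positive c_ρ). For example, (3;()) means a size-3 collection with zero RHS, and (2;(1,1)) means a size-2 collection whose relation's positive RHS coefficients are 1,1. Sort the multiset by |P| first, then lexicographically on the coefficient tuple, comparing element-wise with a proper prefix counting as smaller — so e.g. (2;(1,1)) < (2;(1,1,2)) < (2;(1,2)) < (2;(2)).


Primitive collections (5):

  P = {0,1}:  v_{0} + v_{1} = 0  →  sig = (2;())
  P = {2,4}:  v_{2} + v_{4} = 0  →  sig = (2;())
  P = {0,3}:  v_{0} + v_{3} = v_{4}  →  sig = (2;(1))
  P = {1,4}:  v_{1} + v_{4} = v_{3}  →  sig = (2;(1))
  P = {2,3}:  v_{2} + v_{3} = v_{1}  →  sig = (2;(1))

Signatures (|P|; sorted positive RHS coefficients), sorted:
{ (2;()) ×2,  (2;(1)) ×3 }


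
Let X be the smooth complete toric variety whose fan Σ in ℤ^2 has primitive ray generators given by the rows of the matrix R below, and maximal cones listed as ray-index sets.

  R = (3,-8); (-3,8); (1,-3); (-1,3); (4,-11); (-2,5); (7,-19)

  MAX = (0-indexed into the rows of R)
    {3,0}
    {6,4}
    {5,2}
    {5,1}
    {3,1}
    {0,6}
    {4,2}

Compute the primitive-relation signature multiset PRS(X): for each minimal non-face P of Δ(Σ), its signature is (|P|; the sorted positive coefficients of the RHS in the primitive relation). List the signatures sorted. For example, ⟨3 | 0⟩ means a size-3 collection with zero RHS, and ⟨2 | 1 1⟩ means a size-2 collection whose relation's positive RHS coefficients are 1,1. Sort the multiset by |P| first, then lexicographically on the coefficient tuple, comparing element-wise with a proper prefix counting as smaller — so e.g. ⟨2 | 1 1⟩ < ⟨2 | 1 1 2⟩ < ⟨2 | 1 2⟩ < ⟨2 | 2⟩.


Σ has 14 primitive collections:

  P = {0,1}:  v_{0} + v_{1} = 0  so sig = ⟨2 | 0⟩
  P = {2,3}:  v_{2} + v_{3} = 0  so sig = ⟨2 | 0⟩
  P = {0,2}:  v_{0} + v_{2} = v_{4}  so sig = ⟨2 | 1⟩
  P = {0,4}:  v_{0} + v_{4} = v_{6}  so sig = ⟨2 | 1⟩
  P = {0,5}:  v_{0} + v_{5} = v_{2}  so sig = ⟨2 | 1⟩
  P = {1,2}:  v_{1} + v_{2} = v_{5}  so sig = ⟨2 | 1⟩
  P = {1,4}:  v_{1} + v_{4} = v_{2}  so sig = ⟨2 | 1⟩
  P = {1,6}:  v_{1} + v_{6} = v_{4}  so sig = ⟨2 | 1⟩
  P = {3,4}:  v_{3} + v_{4} = v_{0}  so sig = ⟨2 | 1⟩
  P = {3,5}:  v_{3} + v_{5} = v_{1}  so sig = ⟨2 | 1⟩
  P = {5,6}:  v_{5} + v_{6} = v_{2} + v_{4}  so sig = ⟨2 | 1 1⟩
  P = {2,6}:  v_{2} + v_{6} = 2·v_{4}  so sig = ⟨2 | 2⟩
  P = {3,6}:  v_{3} + v_{6} = 2·v_{0}  so sig = ⟨2 | 2⟩
  P = {4,5}:  v_{4} + v_{5} = 2·v_{2}  so sig = ⟨2 | 2⟩

Hence PRS(X_Σ) =
    |P|=2: 14 collections, coeffs (), (), (1), (1), (1), (1), (1), (1), (1), (1), (1,1), (2), (2), (2)


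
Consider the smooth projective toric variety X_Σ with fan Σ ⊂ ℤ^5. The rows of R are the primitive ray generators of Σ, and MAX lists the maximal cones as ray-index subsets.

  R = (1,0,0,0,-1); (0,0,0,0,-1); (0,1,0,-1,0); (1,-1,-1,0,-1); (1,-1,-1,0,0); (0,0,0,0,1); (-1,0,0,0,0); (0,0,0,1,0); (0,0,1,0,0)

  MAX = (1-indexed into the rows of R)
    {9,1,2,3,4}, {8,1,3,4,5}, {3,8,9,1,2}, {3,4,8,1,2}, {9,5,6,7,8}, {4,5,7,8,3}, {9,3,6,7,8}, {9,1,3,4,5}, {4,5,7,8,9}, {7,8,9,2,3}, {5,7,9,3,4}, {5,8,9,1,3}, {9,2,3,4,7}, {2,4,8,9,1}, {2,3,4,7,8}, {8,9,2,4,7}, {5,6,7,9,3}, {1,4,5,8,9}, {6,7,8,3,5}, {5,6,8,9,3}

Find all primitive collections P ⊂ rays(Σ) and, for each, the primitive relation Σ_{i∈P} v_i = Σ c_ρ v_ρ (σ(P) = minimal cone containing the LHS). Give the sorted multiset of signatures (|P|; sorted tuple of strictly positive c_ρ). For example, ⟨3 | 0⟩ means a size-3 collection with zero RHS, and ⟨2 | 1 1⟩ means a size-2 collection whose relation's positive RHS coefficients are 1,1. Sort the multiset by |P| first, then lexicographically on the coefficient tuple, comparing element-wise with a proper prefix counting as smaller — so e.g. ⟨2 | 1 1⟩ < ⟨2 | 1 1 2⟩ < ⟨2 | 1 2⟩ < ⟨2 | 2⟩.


7 collections generate NE(X_Σ); each relation:

  P={2,6}:  v_{2} + v_{6} = 0  ⟹  sig = ⟨2 | 0⟩
  P={1,7}:  v_{1} + v_{7} = v_{2}  ⟹  sig = ⟨2 | 1⟩
  P={2,5}:  v_{2} + v_{5} = v_{4}  ⟹  sig = ⟨2 | 1⟩
  P={4,6}:  v_{4} + v_{6} = v_{5}  ⟹  sig = ⟨2 | 1⟩
  P={1,6}:  v_{1} + v_{6} = v_{3} + v_{5} + v_{8} + v_{9}  ⟹  sig = ⟨2 | 1 1 1 1⟩
  P={3,4,8,9}:  v_{3} + v_{4} + v_{8} + v_{9} = v_{1}  ⟹  sig = ⟨4 | 1⟩
  P={3,5,7,8,9}:  v_{3} + v_{5} + v_{7} + v_{8} + v_{9} = 0  ⟹  sig = ⟨5 | 0⟩

Sorted signature multiset PRS(X):
[⟨2 | 0⟩, ⟨2 | 1⟩, ⟨2 | 1⟩, ⟨2 | 1⟩, ⟨2 | 1 1 1 1⟩, ⟨4 | 1⟩, ⟨5 | 0⟩]


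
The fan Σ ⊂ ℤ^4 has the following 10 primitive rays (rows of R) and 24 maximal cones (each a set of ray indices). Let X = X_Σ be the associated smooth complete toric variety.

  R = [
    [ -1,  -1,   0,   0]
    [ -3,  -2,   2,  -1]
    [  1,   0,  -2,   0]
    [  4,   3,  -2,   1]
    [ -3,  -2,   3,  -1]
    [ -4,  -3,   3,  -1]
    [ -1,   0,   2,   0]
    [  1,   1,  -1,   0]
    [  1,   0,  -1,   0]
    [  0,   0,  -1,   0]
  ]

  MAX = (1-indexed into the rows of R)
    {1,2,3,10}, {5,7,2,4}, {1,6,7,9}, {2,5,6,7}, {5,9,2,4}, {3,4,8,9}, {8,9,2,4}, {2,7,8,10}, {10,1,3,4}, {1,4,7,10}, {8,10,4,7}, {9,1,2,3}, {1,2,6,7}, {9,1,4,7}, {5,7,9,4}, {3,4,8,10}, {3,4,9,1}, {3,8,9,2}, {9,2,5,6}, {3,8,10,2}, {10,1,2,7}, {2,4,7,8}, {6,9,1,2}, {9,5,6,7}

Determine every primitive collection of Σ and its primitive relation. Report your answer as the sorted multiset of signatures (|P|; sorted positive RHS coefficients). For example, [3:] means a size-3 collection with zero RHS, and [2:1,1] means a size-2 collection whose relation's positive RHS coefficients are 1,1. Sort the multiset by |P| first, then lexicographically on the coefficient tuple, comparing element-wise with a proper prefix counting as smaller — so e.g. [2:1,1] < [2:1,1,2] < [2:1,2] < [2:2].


The 16 primitive collections of Σ (r=10, n=4):

  • {3,7}:  v_{3} + v_{7} = 0  →  sig = [2:]
  • {1,5}:  v_{1} + v_{5} = v_{6}  →  sig = [2:1]
  • {1,8}:  v_{1} + v_{8} = v_{10}  →  sig = [2:1]
  • {5,10}:  v_{5} + v_{10} = v_{2}  →  sig = [2:1]
  • {6,8}:  v_{6} + v_{8} = v_{2}  →  sig = [2:1]
  • {9,10}:  v_{9} + v_{10} = v_{3}  →  sig = [2:1]
  • {3,5}:  v_{3} + v_{5} = v_{2} + v_{9}  →  sig = [2:1,1]
  • {4,6}:  v_{4} + v_{6} = v_{7} + v_{9}  →  sig = [2:1,1]
  • {6,10}:  v_{6} + v_{10} = v_{1} + v_{2}  →  sig = [2:1,1]
  • {3,6}:  v_{3} + v_{6} = v_{1} + v_{2} + v_{9}  →  sig = [2:1,1,1]
  • {5,8}:  v_{5} + v_{8} = 2·v_{2} + v_{4}  →  sig = [2:1,2]
  • {1,2,4}:  v_{1} + v_{2} + v_{4} = 0  →  sig = [3:]
  • {2,4,10}:  v_{2} + v_{4} + v_{10} = v_{8}  →  sig = [3:1]
  • {2,7,9}:  v_{2} + v_{7} + v_{9} = v_{5}  →  sig = [3:1]
  • {2,3,4}:  v_{2} + v_{3} + v_{4} = v_{8} + v_{9}  →  sig = [3:1,1]
  • {7,8,9}:  v_{7} + v_{8} + v_{9} = v_{2} + v_{4}  →  sig = [3:1,1]

Sorted signature multiset PRS(X):
[[2:], [2:1], [2:1], [2:1], [2:1], [2:1], [2:1,1], [2:1,1], [2:1,1], [2:1,1,1], [2:1,2], [3:], [3:1], [3:1], [3:1,1], [3:1,1]]


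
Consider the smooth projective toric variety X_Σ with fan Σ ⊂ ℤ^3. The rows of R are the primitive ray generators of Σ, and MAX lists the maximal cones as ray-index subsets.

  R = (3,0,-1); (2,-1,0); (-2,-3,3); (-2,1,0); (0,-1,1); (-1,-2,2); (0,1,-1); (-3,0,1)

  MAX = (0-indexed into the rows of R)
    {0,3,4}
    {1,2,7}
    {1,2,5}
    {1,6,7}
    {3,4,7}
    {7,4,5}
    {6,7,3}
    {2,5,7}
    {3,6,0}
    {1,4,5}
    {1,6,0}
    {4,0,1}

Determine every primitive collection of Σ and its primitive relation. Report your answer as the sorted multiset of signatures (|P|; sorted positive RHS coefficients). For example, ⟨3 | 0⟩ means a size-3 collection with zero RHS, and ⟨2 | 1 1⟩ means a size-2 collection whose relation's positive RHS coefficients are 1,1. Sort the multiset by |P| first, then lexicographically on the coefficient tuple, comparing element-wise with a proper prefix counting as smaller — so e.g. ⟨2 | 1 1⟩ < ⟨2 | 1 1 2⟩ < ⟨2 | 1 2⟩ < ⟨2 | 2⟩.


Minimal non-faces — 12 found among 8 rays, 12 max cones:

  P = {0,7}:  v_{0} + v_{7} = 0  ⟹  sig = ⟨2 | 0⟩
  P = {1,3}:  v_{1} + v_{3} = 0  ⟹  sig = ⟨2 | 0⟩
  P = {4,6}:  v_{4} + v_{6} = 0  ⟹  sig = ⟨2 | 0⟩
  P = {0,2}:  v_{0} + v_{2} = v_{1} + v_{5}  ⟹  sig = ⟨2 | 1 1⟩
  P = {0,5}:  v_{0} + v_{5} = v_{1} + v_{4}  ⟹  sig = ⟨2 | 1 1⟩
  P = {2,3}:  v_{2} + v_{3} = v_{5} + v_{7}  ⟹  sig = ⟨2 | 1 1⟩
  P = {3,5}:  v_{3} + v_{5} = v_{4} + v_{7}  ⟹  sig = ⟨2 | 1 1⟩
  P = {5,6}:  v_{5} + v_{6} = v_{1} + v_{7}  ⟹  sig = ⟨2 | 1 1⟩
  P = {2,4}:  v_{2} + v_{4} = 2·v_{5}  ⟹  sig = ⟨2 | 2⟩
  P = {2,6}:  v_{2} + v_{6} = 2·v_{1} + 2·v_{7}  ⟹  sig = ⟨2 | 2 2⟩
  P = {1,4,7}:  v_{1} + v_{4} + v_{7} = v_{5}  ⟹  sig = ⟨3 | 1⟩
  P = {1,5,7}:  v_{1} + v_{5} + v_{7} = v_{2}  ⟹  sig = ⟨3 | 1⟩

Sorted signature multiset PRS(X):
    |P|=2: 10 collections, coeffs (), (), (), (1,1), (1,1), (1,1), (1,1), (1,1), (2), (2,2)
    |P|=3: 2 collections, coeffs (1), (1)


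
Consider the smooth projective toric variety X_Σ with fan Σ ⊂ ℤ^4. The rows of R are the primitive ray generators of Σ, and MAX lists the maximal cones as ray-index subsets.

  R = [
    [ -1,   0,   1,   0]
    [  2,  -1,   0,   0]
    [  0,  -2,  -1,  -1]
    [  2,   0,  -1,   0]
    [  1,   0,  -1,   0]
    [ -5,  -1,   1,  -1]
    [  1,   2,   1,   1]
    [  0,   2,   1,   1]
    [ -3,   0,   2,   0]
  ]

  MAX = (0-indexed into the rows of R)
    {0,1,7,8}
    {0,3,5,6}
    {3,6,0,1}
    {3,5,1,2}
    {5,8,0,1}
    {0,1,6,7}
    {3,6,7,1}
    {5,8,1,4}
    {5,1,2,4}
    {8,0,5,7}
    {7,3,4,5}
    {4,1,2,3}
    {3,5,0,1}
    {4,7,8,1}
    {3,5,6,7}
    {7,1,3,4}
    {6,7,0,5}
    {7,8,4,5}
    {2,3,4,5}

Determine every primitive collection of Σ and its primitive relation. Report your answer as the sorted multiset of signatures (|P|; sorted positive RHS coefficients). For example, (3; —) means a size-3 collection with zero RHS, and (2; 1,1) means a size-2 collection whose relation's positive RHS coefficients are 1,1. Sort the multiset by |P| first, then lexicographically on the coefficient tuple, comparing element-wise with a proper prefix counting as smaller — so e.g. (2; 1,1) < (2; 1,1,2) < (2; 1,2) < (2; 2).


Δ(Σ) — 9 vertices, 12 min non-faces:

  {0,4}:  v_{0} + v_{4} = 0 — sig = (2; —)
  {2,7}:  v_{2} + v_{7} = 0 — sig = (2; —)
  {3,8}:  v_{3} + v_{8} = v_{0} — sig = (2; 1)
  {2,6}:  v_{2} + v_{6} = v_{0} + v_{3} — sig = (2; 1,1)
  {2,8}:  v_{2} + v_{8} = v_{1} + v_{5} — sig = (2; 1,1)
  {4,6}:  v_{4} + v_{6} = v_{3} + v_{7} — sig = (2; 1,1)
  {0,2}:  v_{0} + v_{2} = v_{1} + v_{3} + v_{5} — sig = (2; 1,1,1)
  {6,8}:  v_{6} + v_{8} = 2·v_{0} + v_{7} — sig = (2; 1,2)
  {0,3,7}:  v_{0} + v_{3} + v_{7} = v_{6} — sig = (3; 1)
  {1,5,7}:  v_{1} + v_{5} + v_{7} = v_{8} — sig = (3; 1)
  {1,5,6}:  v_{1} + v_{5} + v_{6} = 2·v_{0} — sig = (3; 2)
  {1,3,4,5}:  v_{1} + v_{3} + v_{4} + v_{5} = v_{2} — sig = (4; 1)

Signatures (|P|; sorted positive RHS coefficients), sorted:
    (2; —)
    (2; —)
    (2; 1)
    (2; 1,1)
    (2; 1,1)
    (2; 1,1)
    (2; 1,1,1)
    (2; 1,2)
    (3; 1)
    (3; 1)
    (3; 2)
    (4; 1)


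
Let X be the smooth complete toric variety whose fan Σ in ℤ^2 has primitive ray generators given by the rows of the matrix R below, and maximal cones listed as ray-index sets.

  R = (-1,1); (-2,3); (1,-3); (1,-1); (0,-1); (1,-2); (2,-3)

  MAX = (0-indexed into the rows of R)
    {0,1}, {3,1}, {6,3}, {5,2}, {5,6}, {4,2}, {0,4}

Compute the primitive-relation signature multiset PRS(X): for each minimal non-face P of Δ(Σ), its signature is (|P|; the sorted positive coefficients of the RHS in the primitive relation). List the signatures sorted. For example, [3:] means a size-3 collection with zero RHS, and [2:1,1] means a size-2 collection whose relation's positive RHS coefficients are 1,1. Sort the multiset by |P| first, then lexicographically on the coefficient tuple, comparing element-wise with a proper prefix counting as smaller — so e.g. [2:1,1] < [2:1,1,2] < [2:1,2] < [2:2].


Primitive collections (14):

  P={0,3}:  v_{0} + v_{3} = 0  ⇒ sig = [2:]
  P={1,6}:  v_{1} + v_{6} = 0  ⇒ sig = [2:]
  P={0,5}:  v_{0} + v_{5} = v_{4}  ⇒ sig = [2:1]
  P={0,6}:  v_{0} + v_{6} = v_{5}  ⇒ sig = [2:1]
  P={1,5}:  v_{1} + v_{5} = v_{0}  ⇒ sig = [2:1]
  P={3,4}:  v_{3} + v_{4} = v_{5}  ⇒ sig = [2:1]
  P={3,5}:  v_{3} + v_{5} = v_{6}  ⇒ sig = [2:1]
  P={4,5}:  v_{4} + v_{5} = v_{2}  ⇒ sig = [2:1]
  P={1,2}:  v_{1} + v_{2} = v_{0} + v_{4}  ⇒ sig = [2:1,1]
  P={0,2}:  v_{0} + v_{2} = 2·v_{4}  ⇒ sig = [2:2]
  P={1,4}:  v_{1} + v_{4} = 2·v_{0}  ⇒ sig = [2:2]
  P={2,3}:  v_{2} + v_{3} = 2·v_{5}  ⇒ sig = [2:2]
  P={4,6}:  v_{4} + v_{6} = 2·v_{5}  ⇒ sig = [2:2]
  P={2,6}:  v_{2} + v_{6} = 3·v_{5}  ⇒ sig = [2:3]

Signatures (|P|; sorted positive RHS coefficients), sorted:
    [2:]
    [2:]
    [2:1]
    [2:1]
    [2:1]
    [2:1]
    [2:1]
    [2:1]
    [2:1,1]
    [2:2]
    [2:2]
    [2:2]
    [2:2]
    [2:3]


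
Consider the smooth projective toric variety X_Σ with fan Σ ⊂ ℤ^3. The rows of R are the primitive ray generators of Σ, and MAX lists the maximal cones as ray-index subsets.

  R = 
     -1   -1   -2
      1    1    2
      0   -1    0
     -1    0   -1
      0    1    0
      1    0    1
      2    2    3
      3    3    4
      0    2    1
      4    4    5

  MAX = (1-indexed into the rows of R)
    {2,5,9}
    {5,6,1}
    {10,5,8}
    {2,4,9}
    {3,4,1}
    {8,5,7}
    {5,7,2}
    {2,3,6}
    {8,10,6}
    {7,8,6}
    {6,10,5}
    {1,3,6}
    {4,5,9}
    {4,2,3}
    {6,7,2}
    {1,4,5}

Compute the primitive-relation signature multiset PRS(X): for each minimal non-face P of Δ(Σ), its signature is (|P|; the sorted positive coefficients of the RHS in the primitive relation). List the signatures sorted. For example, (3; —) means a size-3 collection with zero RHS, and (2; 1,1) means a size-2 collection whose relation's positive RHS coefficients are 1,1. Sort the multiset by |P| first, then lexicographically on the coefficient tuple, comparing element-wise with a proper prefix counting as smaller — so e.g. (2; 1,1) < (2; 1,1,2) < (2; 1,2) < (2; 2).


|primitive collections| = 25. Relations:

  P = {1,2}:  v_{1} + v_{2} = 0 ; sig = (2; —)
  P = {3,5}:  v_{3} + v_{5} = 0 ; sig = (2; —)
  P = {4,6}:  v_{4} + v_{6} = 0 ; sig = (2; —)
  P = {1,7}:  v_{1} + v_{7} = v_{5} + v_{6} ; sig = (2; 1,1)
  P = {1,9}:  v_{1} + v_{9} = v_{4} + v_{5} ; sig = (2; 1,1)
  P = {2,10}:  v_{2} + v_{10} = v_{7} + v_{8} ; sig = (2; 1,1)
  P = {3,7}:  v_{3} + v_{7} = v_{2} + v_{6} ; sig = (2; 1,1)
  P = {3,8}:  v_{3} + v_{8} = v_{6} + v_{7} ; sig = (2; 1,1)
  P = {3,9}:  v_{3} + v_{9} = v_{2} + v_{4} ; sig = (2; 1,1)
  P = {3,10}:  v_{3} + v_{10} = v_{6} + v_{8} ; sig = (2; 1,1)
  P = {4,7}:  v_{4} + v_{7} = v_{2} + v_{5} ; sig = (2; 1,1)
  P = {4,8}:  v_{4} + v_{8} = v_{5} + v_{7} ; sig = (2; 1,1)
  P = {4,10}:  v_{4} + v_{10} = v_{5} + v_{8} ; sig = (2; 1,1)
  P = {6,9}:  v_{6} + v_{9} = v_{2} + v_{5} ; sig = (2; 1,1)
  P = {8,9}:  v_{8} + v_{9} = v_{2} + 2·v_{5} + v_{7} ; sig = (2; 1,1,2)
  P = {2,8}:  v_{2} + v_{8} = 2·v_{7} ; sig = (2; 2)
  P = {7,10}:  v_{7} + v_{10} = 2·v_{8} ; sig = (2; 2)
  P = {1,8}:  v_{1} + v_{8} = 2·v_{5} + 2·v_{6} ; sig = (2; 2,2)
  P = {7,9}:  v_{7} + v_{9} = 2·v_{2} + 2·v_{5} ; sig = (2; 2,2)
  P = {9,10}:  v_{9} + v_{10} = 2·v_{5} + 2·v_{7} ; sig = (2; 2,2)
  P = {1,10}:  v_{1} + v_{10} = 3·v_{5} + 3·v_{6} ; sig = (2; 3,3)
  P = {2,4,5}:  v_{2} + v_{4} + v_{5} = v_{9} ; sig = (3; 1)
  P = {2,5,6}:  v_{2} + v_{5} + v_{6} = v_{7} ; sig = (3; 1)
  P = {5,6,7}:  v_{5} + v_{6} + v_{7} = v_{8} ; sig = (3; 1)
  P = {5,6,8}:  v_{5} + v_{6} + v_{8} = v_{10} ; sig = (3; 1)

Hence PRS(X_Σ) =
[(2; —), (2; —), (2; —), (2; 1,1), (2; 1,1), (2; 1,1), (2; 1,1), (2; 1,1), (2; 1,1), (2; 1,1), (2; 1,1), (2; 1,1), (2; 1,1), (2; 1,1), (2; 1,1,2), (2; 2), (2; 2), (2; 2,2), (2; 2,2), (2; 2,2), (2; 3,3), (3; 1), (3; 1), (3; 1), (3; 1)]


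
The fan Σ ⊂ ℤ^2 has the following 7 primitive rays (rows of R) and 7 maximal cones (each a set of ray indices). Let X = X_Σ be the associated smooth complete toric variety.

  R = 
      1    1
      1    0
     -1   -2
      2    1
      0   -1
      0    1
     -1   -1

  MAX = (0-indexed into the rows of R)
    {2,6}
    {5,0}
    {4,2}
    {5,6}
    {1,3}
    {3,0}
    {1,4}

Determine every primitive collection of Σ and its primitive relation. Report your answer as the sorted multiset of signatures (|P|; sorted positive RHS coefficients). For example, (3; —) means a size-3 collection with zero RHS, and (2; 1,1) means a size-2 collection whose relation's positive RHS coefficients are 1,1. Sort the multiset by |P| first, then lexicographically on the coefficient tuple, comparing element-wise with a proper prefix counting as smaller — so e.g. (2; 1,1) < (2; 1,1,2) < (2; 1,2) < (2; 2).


Σ has 14 primitive collections:

  • {0,6}:  v_{0} + v_{6} = 0  ⇒ sig = (2; —)
  • {4,5}:  v_{4} + v_{5} = 0  ⇒ sig = (2; —)
  • {0,1}:  v_{0} + v_{1} = v_{3}  ⇒ sig = (2; 1)
  • {0,2}:  v_{0} + v_{2} = v_{4}  ⇒ sig = (2; 1)
  • {0,4}:  v_{0} + v_{4} = v_{1}  ⇒ sig = (2; 1)
  • {1,5}:  v_{1} + v_{5} = v_{0}  ⇒ sig = (2; 1)
  • {1,6}:  v_{1} + v_{6} = v_{4}  ⇒ sig = (2; 1)
  • {2,5}:  v_{2} + v_{5} = v_{6}  ⇒ sig = (2; 1)
  • {3,6}:  v_{3} + v_{6} = v_{1}  ⇒ sig = (2; 1)
  • {4,6}:  v_{4} + v_{6} = v_{2}  ⇒ sig = (2; 1)
  • {2,3}:  v_{2} + v_{3} = v_{1} + v_{4}  ⇒ sig = (2; 1,1)
  • {1,2}:  v_{1} + v_{2} = 2·v_{4}  ⇒ sig = (2; 2)
  • {3,4}:  v_{3} + v_{4} = 2·v_{1}  ⇒ sig = (2; 2)
  • {3,5}:  v_{3} + v_{5} = 2·v_{0}  ⇒ sig = (2; 2)

Hence PRS(X_Σ) =
[(2; —), (2; —), (2; 1), (2; 1), (2; 1), (2; 1), (2; 1), (2; 1), (2; 1), (2; 1), (2; 1,1), (2; 2), (2; 2), (2; 2)]


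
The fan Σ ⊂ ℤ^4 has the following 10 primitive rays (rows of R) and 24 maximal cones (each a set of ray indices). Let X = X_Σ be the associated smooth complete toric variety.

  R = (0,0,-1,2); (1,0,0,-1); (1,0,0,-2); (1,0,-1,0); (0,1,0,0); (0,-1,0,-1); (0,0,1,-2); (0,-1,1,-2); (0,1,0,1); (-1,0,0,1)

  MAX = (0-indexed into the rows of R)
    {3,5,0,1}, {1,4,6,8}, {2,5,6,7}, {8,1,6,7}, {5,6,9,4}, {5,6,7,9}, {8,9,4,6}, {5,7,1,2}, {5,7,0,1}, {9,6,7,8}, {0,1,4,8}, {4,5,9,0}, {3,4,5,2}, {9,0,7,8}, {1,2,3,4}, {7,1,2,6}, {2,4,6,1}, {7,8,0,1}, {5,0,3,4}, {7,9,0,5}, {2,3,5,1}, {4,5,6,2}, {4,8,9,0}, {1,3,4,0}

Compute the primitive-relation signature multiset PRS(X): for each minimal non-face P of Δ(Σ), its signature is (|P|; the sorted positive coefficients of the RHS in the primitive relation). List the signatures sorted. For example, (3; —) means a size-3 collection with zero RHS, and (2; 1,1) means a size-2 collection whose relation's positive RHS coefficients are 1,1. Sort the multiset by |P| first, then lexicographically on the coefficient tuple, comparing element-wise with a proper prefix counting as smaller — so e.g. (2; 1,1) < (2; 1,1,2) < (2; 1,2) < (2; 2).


13 minimal non-faces of Δ(Σ) (on 10 rays):

  {0,6}:  v_{0} + v_{6} = 0 ; sig = (2; —)
  {1,9}:  v_{1} + v_{9} = 0 ; sig = (2; —)
  {5,8}:  v_{5} + v_{8} = 0 ; sig = (2; —)
  {0,2}:  v_{0} + v_{2} = v_{3} ; sig = (2; 1)
  {3,6}:  v_{3} + v_{6} = v_{2} ; sig = (2; 1)
  {4,7}:  v_{4} + v_{7} = v_{6} ; sig = (2; 1)
  {2,8}:  v_{2} + v_{8} = v_{1} + v_{4} ; sig = (2; 1,1)
  {2,9}:  v_{2} + v_{9} = v_{4} + v_{5} ; sig = (2; 1,1)
  {3,7}:  v_{3} + v_{7} = v_{1} + v_{5} ; sig = (2; 1,1)
  {3,8}:  v_{3} + v_{8} = v_{0} + v_{1} + v_{4} ; sig = (2; 1,1,1)
  {3,9}:  v_{3} + v_{9} = v_{0} + v_{4} + v_{5} ; sig = (2; 1,1,1)
  {1,4,5}:  v_{1} + v_{4} + v_{5} = v_{2} ; sig = (3; 1)
  {1,5,6}:  v_{1} + v_{5} + v_{6} = v_{2} + v_{7} ; sig = (3; 1,1)

Sorted signature multiset PRS(X):
{ (2; —) ×3,  (2; 1) ×3,  (2; 1,1) ×3,  (2; 1,1,1) ×2,  (3; 1),  (3; 1,1) }


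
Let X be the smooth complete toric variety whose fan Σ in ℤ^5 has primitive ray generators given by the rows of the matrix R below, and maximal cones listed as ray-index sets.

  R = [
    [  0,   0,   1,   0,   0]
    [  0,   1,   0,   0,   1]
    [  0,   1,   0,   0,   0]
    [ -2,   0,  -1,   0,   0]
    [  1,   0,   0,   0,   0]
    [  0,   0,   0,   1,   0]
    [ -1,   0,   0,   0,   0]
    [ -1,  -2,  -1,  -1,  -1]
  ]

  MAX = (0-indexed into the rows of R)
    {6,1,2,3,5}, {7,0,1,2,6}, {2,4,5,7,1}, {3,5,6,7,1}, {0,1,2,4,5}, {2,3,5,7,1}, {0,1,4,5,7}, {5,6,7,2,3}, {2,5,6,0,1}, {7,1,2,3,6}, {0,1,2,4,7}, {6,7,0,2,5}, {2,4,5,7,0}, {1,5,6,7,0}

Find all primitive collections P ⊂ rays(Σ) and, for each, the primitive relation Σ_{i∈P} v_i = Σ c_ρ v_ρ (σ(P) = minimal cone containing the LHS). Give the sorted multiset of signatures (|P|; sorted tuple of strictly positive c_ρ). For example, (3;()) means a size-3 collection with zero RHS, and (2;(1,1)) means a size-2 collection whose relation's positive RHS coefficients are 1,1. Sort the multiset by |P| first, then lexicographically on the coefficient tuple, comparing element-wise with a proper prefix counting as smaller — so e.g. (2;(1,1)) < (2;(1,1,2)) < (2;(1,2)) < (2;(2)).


5 collections generate NE(X_Σ); each relation:

  P = {4,6}:  v_{4} + v_{6} = 0  ⇒ sig = (2;())
  P = {3,4}:  v_{3} + v_{4} = v_{1} + v_{2} + v_{5} + v_{7}  ⇒ sig = (2;(1,1,1,1))
  P = {0,3}:  v_{0} + v_{3} = 2·v_{6}  ⇒ sig = (2;(2))
  P = {0,1,2,5,7}:  v_{0} + v_{1} + v_{2} + v_{5} + v_{7} = v_{6}  ⇒ sig = (5;(1))
  P = {1,2,5,6,7}:  v_{1} + v_{2} + v_{5} + v_{6} + v_{7} = v_{3}  ⇒ sig = (5;(1))

Hence PRS(X_Σ) =
    (2;())
    (2;(1,1,1,1))
    (2;(2))
    (5;(1))
    (5;(1))


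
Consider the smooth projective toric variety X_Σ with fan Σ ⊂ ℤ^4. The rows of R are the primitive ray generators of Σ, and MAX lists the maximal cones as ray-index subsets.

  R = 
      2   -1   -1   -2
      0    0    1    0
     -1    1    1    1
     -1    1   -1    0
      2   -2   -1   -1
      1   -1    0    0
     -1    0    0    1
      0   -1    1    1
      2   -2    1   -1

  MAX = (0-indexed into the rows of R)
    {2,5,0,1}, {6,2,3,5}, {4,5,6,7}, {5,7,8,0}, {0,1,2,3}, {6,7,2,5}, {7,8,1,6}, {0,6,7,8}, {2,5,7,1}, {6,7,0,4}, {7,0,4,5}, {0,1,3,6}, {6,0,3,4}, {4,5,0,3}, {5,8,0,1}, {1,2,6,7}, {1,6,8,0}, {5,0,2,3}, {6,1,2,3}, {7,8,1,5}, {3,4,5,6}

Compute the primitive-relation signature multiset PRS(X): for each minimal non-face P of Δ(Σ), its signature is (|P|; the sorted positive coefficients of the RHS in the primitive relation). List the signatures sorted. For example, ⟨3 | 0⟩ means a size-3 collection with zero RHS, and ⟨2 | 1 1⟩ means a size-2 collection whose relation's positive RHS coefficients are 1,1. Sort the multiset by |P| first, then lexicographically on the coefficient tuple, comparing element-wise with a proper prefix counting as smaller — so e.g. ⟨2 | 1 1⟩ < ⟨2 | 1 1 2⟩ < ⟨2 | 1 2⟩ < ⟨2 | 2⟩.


13 collections generate NE(X_Σ); each relation:

  P = {2,4}:  v_{2} + v_{4} = v_{5} — sig = ⟨2 | 1⟩
  P = {3,7}:  v_{3} + v_{7} = v_{6} — sig = ⟨2 | 1⟩
  P = {1,4}:  v_{1} + v_{4} = v_{0} + v_{7} — sig = ⟨2 | 1 1⟩
  P = {3,8}:  v_{3} + v_{8} = v_{0} + v_{1} + v_{6} — sig = ⟨2 | 1 1 1⟩
  P = {2,8}:  v_{2} + v_{8} = 2·v_{1} + v_{5} — sig = ⟨2 | 1 2⟩
  P = {4,8}:  v_{4} + v_{8} = 2·v_{0} + 2·v_{7} — sig = ⟨2 | 2 2⟩
  P = {0,2,6}:  v_{0} + v_{2} + v_{6} = 0 — sig = ⟨3 | 0⟩
  P = {1,3,5}:  v_{1} + v_{3} + v_{5} = 0 — sig = ⟨3 | 0⟩
  P = {0,1,7}:  v_{0} + v_{1} + v_{7} = v_{8} — sig = ⟨3 | 1⟩
  P = {0,5,6}:  v_{0} + v_{5} + v_{6} = v_{4} — sig = ⟨3 | 1⟩
  P = {1,5,6}:  v_{1} + v_{5} + v_{6} = v_{7} — sig = ⟨3 | 1⟩
  P = {0,2,7}:  v_{0} + v_{2} + v_{7} = v_{1} + v_{5} — sig = ⟨3 | 1 1⟩
  P = {5,6,8}:  v_{5} + v_{6} + v_{8} = v_{0} + 2·v_{7} — sig = ⟨3 | 1 2⟩

Sorted signature multiset PRS(X):
[⟨2 | 1⟩, ⟨2 | 1⟩, ⟨2 | 1 1⟩, ⟨2 | 1 1 1⟩, ⟨2 | 1 2⟩, ⟨2 | 2 2⟩, ⟨3 | 0⟩, ⟨3 | 0⟩, ⟨3 | 1⟩, ⟨3 | 1⟩, ⟨3 | 1⟩, ⟨3 | 1 1⟩, ⟨3 | 1 2⟩]


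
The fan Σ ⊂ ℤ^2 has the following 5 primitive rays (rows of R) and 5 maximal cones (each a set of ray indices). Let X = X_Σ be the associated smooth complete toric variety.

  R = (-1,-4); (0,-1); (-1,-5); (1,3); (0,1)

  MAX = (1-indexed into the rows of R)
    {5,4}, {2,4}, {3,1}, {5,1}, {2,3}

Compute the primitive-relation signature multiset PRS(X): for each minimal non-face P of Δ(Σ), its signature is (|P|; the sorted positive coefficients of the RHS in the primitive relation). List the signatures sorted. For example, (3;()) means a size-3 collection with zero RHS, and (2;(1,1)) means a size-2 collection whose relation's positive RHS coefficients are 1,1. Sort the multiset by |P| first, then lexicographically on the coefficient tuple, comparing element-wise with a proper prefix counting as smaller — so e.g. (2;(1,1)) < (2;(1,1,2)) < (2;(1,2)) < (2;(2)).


Primitive collections (5):

  P={2,5}:  v_{2} + v_{5} = 0  →  sig = (2;())
  P={1,2}:  v_{1} + v_{2} = v_{3}  →  sig = (2;(1))
  P={1,4}:  v_{1} + v_{4} = v_{2}  →  sig = (2;(1))
  P={3,5}:  v_{3} + v_{5} = v_{1}  →  sig = (2;(1))
  P={3,4}:  v_{3} + v_{4} = 2·v_{2}  →  sig = (2;(2))

Hence PRS(X_Σ) =
    (2;())
    (2;(1))
    (2;(1))
    (2;(1))
    (2;(2))


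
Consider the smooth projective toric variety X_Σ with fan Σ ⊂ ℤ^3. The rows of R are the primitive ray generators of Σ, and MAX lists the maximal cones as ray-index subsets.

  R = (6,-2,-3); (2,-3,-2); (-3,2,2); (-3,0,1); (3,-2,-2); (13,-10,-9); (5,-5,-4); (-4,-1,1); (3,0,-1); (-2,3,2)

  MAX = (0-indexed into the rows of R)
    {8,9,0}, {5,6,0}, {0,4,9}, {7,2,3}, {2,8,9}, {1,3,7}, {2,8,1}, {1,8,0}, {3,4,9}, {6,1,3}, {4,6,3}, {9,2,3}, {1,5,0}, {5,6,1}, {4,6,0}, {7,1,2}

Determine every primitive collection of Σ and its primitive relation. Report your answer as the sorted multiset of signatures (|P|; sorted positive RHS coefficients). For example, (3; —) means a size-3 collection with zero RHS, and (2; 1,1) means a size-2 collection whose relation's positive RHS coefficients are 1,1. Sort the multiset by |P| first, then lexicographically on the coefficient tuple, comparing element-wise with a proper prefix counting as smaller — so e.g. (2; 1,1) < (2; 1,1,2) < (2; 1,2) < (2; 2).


Minimal non-faces — 23 found among 10 rays, 16 max cones:

  {1,9}:  v_{1} + v_{9} = 0  ⇒ sig = (2; —)
  {2,4}:  v_{2} + v_{4} = 0  ⇒ sig = (2; —)
  {3,8}:  v_{3} + v_{8} = 0  ⇒ sig = (2; —)
  {0,2}:  v_{0} + v_{2} = v_{8}  ⇒ sig = (2; 1)
  {0,3}:  v_{0} + v_{3} = v_{4}  ⇒ sig = (2; 1)
  {0,7}:  v_{0} + v_{7} = v_{1}  ⇒ sig = (2; 1)
  {1,4}:  v_{1} + v_{4} = v_{6}  ⇒ sig = (2; 1)
  {2,6}:  v_{2} + v_{6} = v_{1}  ⇒ sig = (2; 1)
  {4,8}:  v_{4} + v_{8} = v_{0}  ⇒ sig = (2; 1)
  {6,9}:  v_{6} + v_{9} = v_{4}  ⇒ sig = (2; 1)
  {4,7}:  v_{4} + v_{7} = v_{1} + v_{3}  ⇒ sig = (2; 1,1)
  {5,9}:  v_{5} + v_{9} = v_{0} + v_{6}  ⇒ sig = (2; 1,1)
  {6,8}:  v_{6} + v_{8} = v_{0} + v_{1}  ⇒ sig = (2; 1,1)
  {7,8}:  v_{7} + v_{8} = v_{1} + v_{2}  ⇒ sig = (2; 1,1)
  {7,9}:  v_{7} + v_{9} = v_{2} + v_{3}  ⇒ sig = (2; 1,1)
  {2,5}:  v_{2} + v_{5} = v_{0} + 2·v_{1}  ⇒ sig = (2; 1,2)
  {4,5}:  v_{4} + v_{5} = v_{0} + 2·v_{6}  ⇒ sig = (2; 1,2)
  {5,7}:  v_{5} + v_{7} = 2·v_{1} + v_{6}  ⇒ sig = (2; 1,2)
  {6,7}:  v_{6} + v_{7} = 2·v_{1} + v_{3}  ⇒ sig = (2; 1,2)
  {3,5}:  v_{3} + v_{5} = 2·v_{6}  ⇒ sig = (2; 2)
  {5,8}:  v_{5} + v_{8} = 2·v_{0} + 2·v_{1}  ⇒ sig = (2; 2,2)
  {0,1,6}:  v_{0} + v_{1} + v_{6} = v_{5}  ⇒ sig = (3; 1)
  {1,2,3}:  v_{1} + v_{2} + v_{3} = v_{7}  ⇒ sig = (3; 1)

Hence PRS(X_Σ) =
[(2; —), (2; —), (2; —), (2; 1), (2; 1), (2; 1), (2; 1), (2; 1), (2; 1), (2; 1), (2; 1,1), (2; 1,1), (2; 1,1), (2; 1,1), (2; 1,1), (2; 1,2), (2; 1,2), (2; 1,2), (2; 1,2), (2; 2), (2; 2,2), (3; 1), (3; 1)]
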